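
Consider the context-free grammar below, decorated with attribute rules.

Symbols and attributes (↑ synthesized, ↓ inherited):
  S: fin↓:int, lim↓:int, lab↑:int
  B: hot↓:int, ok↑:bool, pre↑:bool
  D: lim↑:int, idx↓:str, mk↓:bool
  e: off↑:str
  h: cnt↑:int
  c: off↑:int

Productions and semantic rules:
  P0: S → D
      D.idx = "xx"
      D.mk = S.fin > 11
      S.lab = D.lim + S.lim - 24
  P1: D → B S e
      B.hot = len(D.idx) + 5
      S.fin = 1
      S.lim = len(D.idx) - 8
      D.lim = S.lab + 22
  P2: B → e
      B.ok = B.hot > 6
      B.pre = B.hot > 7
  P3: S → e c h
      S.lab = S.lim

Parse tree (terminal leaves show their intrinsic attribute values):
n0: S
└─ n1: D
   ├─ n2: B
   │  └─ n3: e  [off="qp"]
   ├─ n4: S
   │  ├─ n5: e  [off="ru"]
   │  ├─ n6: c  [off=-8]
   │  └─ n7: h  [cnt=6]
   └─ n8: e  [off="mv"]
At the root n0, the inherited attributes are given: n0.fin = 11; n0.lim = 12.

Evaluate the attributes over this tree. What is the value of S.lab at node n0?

4

1. n0.fin = 11  [given at root]
2. n0.lim = 12  [given at root]
3. n1.idx = "xx"  ["xx"]
4. n1.mk = false  [S.fin > 11]
5. n2.hot = 7  [len(D.idx) + 5]
6. n3.off = "qp"  [terminal]
7. n2.ok = true  [B.hot > 6]
8. n2.pre = false  [B.hot > 7]
9. n4.fin = 1  [1]
10. n4.lim = -6  [len(D.idx) - 8]
11. n5.off = "ru"  [terminal]
12. n6.off = -8  [terminal]
13. n7.cnt = 6  [terminal]
14. n4.lab = -6  [S.lim]
15. n8.off = "mv"  [terminal]
16. n1.lim = 16  [S.lab + 22]
17. n0.lab = 4  [D.lim + S.lim - 24]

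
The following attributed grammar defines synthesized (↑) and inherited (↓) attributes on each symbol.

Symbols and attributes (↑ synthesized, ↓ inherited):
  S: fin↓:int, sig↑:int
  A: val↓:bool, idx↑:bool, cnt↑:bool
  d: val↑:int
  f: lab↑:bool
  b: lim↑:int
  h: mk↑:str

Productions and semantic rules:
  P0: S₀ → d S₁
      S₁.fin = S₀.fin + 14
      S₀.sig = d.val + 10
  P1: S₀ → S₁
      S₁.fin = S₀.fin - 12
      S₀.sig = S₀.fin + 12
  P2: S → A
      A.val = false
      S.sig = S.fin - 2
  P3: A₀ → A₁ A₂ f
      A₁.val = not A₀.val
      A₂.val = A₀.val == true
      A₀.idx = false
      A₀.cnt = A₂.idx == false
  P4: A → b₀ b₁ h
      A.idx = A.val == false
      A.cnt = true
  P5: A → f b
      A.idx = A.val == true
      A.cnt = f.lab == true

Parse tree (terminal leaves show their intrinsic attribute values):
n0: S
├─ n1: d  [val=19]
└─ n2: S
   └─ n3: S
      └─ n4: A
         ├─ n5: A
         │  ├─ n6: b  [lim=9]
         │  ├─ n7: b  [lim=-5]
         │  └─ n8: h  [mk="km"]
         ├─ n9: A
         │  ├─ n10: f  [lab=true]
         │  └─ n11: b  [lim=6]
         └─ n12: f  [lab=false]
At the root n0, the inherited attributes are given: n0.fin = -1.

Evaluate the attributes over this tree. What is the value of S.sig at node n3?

1. n0.fin = -1  [given at root]
2. n1.val = 19  [terminal]
3. n2.fin = 13  [S₀.fin + 14]
4. n3.fin = 1  [S₀.fin - 12]
5. n4.val = false  [false]
6. n5.val = true  [not A₀.val]
7. n6.lim = 9  [terminal]
8. n7.lim = -5  [terminal]
9. n8.mk = "km"  [terminal]
10. n5.idx = false  [A.val == false]
11. n5.cnt = true  [true]
12. n9.val = false  [A₀.val == true]
13. n10.lab = true  [terminal]
14. n11.lim = 6  [terminal]
15. n9.idx = false  [A.val == true]
16. n9.cnt = true  [f.lab == true]
17. n12.lab = false  [terminal]
18. n4.idx = false  [false]
19. n4.cnt = true  [A₂.idx == false]
20. n3.sig = -1  [S.fin - 2]
21. n2.sig = 25  [S₀.fin + 12]
22. n0.sig = 29  [d.val + 10]

-1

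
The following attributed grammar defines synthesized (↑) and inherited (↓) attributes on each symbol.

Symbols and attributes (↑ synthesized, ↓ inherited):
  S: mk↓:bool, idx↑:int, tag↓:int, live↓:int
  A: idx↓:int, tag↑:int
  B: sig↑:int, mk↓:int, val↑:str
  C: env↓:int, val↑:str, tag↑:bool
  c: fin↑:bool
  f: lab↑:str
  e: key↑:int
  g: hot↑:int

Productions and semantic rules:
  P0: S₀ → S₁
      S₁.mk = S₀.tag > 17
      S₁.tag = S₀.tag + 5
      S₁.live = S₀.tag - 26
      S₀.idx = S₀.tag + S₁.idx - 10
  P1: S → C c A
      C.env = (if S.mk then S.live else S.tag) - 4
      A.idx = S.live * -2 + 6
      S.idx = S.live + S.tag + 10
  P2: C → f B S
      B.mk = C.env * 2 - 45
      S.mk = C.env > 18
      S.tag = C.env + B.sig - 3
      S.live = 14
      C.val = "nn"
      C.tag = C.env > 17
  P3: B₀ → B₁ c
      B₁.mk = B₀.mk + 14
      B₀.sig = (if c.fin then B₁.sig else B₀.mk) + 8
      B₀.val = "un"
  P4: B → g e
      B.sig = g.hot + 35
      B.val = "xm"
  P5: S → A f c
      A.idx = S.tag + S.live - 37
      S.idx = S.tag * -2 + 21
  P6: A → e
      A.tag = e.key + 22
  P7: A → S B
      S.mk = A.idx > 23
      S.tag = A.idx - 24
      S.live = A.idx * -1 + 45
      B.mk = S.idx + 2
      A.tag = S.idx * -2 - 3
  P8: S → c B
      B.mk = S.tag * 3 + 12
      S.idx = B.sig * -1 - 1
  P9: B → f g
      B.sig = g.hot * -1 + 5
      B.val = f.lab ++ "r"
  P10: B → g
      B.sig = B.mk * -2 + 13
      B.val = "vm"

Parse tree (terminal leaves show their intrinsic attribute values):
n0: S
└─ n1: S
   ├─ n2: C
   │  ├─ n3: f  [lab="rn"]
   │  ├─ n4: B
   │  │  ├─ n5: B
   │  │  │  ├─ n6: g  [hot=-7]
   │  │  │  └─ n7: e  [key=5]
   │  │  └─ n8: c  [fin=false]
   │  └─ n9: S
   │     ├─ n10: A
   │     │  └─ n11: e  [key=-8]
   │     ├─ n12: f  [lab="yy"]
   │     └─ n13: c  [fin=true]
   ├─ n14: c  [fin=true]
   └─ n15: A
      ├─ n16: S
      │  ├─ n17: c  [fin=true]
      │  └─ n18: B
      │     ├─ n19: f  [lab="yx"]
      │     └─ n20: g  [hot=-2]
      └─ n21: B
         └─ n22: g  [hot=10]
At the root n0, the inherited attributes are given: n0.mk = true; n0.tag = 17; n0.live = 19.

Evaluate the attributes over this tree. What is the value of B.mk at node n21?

1. n0.mk = true  [given at root]
2. n0.tag = 17  [given at root]
3. n0.live = 19  [given at root]
4. n1.mk = false  [S₀.tag > 17]
5. n1.tag = 22  [S₀.tag + 5]
6. n1.live = -9  [S₀.tag - 26]
7. n2.env = 18  [(if S.mk then S.live else S.tag) - 4]
8. n3.lab = "rn"  [terminal]
9. n4.mk = -9  [C.env * 2 - 45]
10. n5.mk = 5  [B₀.mk + 14]
11. n6.hot = -7  [terminal]
12. n7.key = 5  [terminal]
13. n5.sig = 28  [g.hot + 35]
14. n5.val = "xm"  ["xm"]
15. n8.fin = false  [terminal]
16. n4.sig = -1  [(if c.fin then B₁.sig else B₀.mk) + 8]
17. n4.val = "un"  ["un"]
18. n9.mk = false  [C.env > 18]
19. n9.tag = 14  [C.env + B.sig - 3]
20. n9.live = 14  [14]
21. n10.idx = -9  [S.tag + S.live - 37]
22. n11.key = -8  [terminal]
23. n10.tag = 14  [e.key + 22]
24. n12.lab = "yy"  [terminal]
25. n13.fin = true  [terminal]
26. n9.idx = -7  [S.tag * -2 + 21]
27. n2.val = "nn"  ["nn"]
28. n2.tag = true  [C.env > 17]
29. n14.fin = true  [terminal]
30. n15.idx = 24  [S.live * -2 + 6]
31. n16.mk = true  [A.idx > 23]
32. n16.tag = 0  [A.idx - 24]
33. n16.live = 21  [A.idx * -1 + 45]
34. n17.fin = true  [terminal]
35. n18.mk = 12  [S.tag * 3 + 12]
36. n19.lab = "yx"  [terminal]
37. n20.hot = -2  [terminal]
38. n18.sig = 7  [g.hot * -1 + 5]
39. n18.val = "yxr"  [f.lab ++ "r"]
40. n16.idx = -8  [B.sig * -1 - 1]
41. n21.mk = -6  [S.idx + 2]
42. n22.hot = 10  [terminal]
43. n21.sig = 25  [B.mk * -2 + 13]
44. n21.val = "vm"  ["vm"]
45. n15.tag = 13  [S.idx * -2 - 3]
46. n1.idx = 23  [S.live + S.tag + 10]
47. n0.idx = 30  [S₀.tag + S₁.idx - 10]

-6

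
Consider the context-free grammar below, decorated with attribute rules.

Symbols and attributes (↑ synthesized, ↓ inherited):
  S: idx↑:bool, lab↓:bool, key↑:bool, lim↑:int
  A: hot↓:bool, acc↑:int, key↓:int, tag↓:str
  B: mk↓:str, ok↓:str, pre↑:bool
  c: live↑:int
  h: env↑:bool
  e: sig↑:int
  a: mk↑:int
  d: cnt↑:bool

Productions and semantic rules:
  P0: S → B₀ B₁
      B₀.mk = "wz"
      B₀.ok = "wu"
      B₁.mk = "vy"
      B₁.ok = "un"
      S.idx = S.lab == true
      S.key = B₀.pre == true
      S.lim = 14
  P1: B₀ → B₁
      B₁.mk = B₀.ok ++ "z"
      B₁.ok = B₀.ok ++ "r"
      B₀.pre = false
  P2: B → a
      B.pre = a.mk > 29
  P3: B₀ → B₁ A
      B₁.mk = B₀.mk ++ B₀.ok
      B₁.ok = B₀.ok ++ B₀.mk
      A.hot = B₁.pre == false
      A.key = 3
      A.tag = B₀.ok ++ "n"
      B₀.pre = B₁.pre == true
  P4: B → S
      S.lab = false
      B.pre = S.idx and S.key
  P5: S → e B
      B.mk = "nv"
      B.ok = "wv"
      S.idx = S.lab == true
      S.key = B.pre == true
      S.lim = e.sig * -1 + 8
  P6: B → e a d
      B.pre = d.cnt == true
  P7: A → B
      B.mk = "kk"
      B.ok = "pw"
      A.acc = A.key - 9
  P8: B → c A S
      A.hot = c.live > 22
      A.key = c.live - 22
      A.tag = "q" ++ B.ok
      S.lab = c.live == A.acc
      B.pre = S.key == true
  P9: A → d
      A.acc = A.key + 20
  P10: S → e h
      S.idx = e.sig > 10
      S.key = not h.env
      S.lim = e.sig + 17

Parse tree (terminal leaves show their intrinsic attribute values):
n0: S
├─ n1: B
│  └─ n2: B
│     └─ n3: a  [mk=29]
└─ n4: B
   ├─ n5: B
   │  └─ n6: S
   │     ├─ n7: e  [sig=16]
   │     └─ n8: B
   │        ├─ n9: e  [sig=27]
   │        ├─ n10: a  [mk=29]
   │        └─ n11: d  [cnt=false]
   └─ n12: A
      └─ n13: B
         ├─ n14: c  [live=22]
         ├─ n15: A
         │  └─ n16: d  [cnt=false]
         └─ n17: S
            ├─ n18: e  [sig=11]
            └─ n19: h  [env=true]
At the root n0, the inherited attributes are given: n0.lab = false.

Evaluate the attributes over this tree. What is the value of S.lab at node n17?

false

1. n0.lab = false  [given at root]
2. n1.mk = "wz"  ["wz"]
3. n1.ok = "wu"  ["wu"]
4. n2.mk = "wuz"  [B₀.ok ++ "z"]
5. n2.ok = "wur"  [B₀.ok ++ "r"]
6. n3.mk = 29  [terminal]
7. n2.pre = false  [a.mk > 29]
8. n1.pre = false  [false]
9. n4.mk = "vy"  ["vy"]
10. n4.ok = "un"  ["un"]
11. n5.mk = "vyun"  [B₀.mk ++ B₀.ok]
12. n5.ok = "unvy"  [B₀.ok ++ B₀.mk]
13. n6.lab = false  [false]
14. n7.sig = 16  [terminal]
15. n8.mk = "nv"  ["nv"]
16. n8.ok = "wv"  ["wv"]
17. n9.sig = 27  [terminal]
18. n10.mk = 29  [terminal]
19. n11.cnt = false  [terminal]
20. n8.pre = false  [d.cnt == true]
21. n6.idx = false  [S.lab == true]
22. n6.key = false  [B.pre == true]
23. n6.lim = -8  [e.sig * -1 + 8]
24. n5.pre = false  [S.idx and S.key]
25. n12.hot = true  [B₁.pre == false]
26. n12.key = 3  [3]
27. n12.tag = "unn"  [B₀.ok ++ "n"]
28. n13.mk = "kk"  ["kk"]
29. n13.ok = "pw"  ["pw"]
30. n14.live = 22  [terminal]
31. n15.hot = false  [c.live > 22]
32. n15.key = 0  [c.live - 22]
33. n15.tag = "qpw"  ["q" ++ B.ok]
34. n16.cnt = false  [terminal]
35. n15.acc = 20  [A.key + 20]
36. n17.lab = false  [c.live == A.acc]
37. n18.sig = 11  [terminal]
38. n19.env = true  [terminal]
39. n17.idx = true  [e.sig > 10]
40. n17.key = false  [not h.env]
41. n17.lim = 28  [e.sig + 17]
42. n13.pre = false  [S.key == true]
43. n12.acc = -6  [A.key - 9]
44. n4.pre = false  [B₁.pre == true]
45. n0.idx = false  [S.lab == true]
46. n0.key = false  [B₀.pre == true]
47. n0.lim = 14  [14]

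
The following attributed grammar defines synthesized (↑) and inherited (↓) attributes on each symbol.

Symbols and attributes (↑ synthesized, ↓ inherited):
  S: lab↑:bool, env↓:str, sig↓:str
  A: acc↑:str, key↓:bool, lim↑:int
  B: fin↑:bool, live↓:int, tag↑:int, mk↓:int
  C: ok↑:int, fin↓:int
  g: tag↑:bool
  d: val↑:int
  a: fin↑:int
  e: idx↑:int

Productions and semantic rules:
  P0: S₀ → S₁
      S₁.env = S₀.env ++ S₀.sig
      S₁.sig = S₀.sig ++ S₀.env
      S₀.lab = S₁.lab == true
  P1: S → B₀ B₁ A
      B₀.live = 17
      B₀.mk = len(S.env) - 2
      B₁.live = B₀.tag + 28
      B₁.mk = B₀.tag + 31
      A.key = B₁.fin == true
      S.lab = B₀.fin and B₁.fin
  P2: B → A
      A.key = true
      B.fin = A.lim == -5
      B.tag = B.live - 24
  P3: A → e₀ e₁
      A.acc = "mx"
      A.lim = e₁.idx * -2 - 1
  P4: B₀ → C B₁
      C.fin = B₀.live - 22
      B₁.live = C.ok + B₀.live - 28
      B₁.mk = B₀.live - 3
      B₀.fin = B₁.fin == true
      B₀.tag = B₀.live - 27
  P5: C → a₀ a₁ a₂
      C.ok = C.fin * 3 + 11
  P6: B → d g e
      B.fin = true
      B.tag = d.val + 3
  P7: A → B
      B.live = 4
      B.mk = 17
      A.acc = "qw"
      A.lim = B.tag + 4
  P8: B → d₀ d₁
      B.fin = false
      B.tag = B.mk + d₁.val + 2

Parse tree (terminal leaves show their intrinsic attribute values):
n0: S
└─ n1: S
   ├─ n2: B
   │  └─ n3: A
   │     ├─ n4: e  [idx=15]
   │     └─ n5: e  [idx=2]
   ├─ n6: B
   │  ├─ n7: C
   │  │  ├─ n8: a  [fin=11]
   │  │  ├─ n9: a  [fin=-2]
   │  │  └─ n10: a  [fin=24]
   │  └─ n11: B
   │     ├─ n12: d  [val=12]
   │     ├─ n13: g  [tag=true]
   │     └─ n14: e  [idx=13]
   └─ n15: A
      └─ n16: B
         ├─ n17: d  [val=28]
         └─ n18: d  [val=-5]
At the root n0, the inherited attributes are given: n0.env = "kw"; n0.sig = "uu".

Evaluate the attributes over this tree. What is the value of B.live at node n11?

1. n0.env = "kw"  [given at root]
2. n0.sig = "uu"  [given at root]
3. n1.env = "kwuu"  [S₀.env ++ S₀.sig]
4. n1.sig = "uukw"  [S₀.sig ++ S₀.env]
5. n2.live = 17  [17]
6. n2.mk = 2  [len(S.env) - 2]
7. n3.key = true  [true]
8. n4.idx = 15  [terminal]
9. n5.idx = 2  [terminal]
10. n3.acc = "mx"  ["mx"]
11. n3.lim = -5  [e₁.idx * -2 - 1]
12. n2.fin = true  [A.lim == -5]
13. n2.tag = -7  [B.live - 24]
14. n6.live = 21  [B₀.tag + 28]
15. n6.mk = 24  [B₀.tag + 31]
16. n7.fin = -1  [B₀.live - 22]
17. n8.fin = 11  [terminal]
18. n9.fin = -2  [terminal]
19. n10.fin = 24  [terminal]
20. n7.ok = 8  [C.fin * 3 + 11]
21. n11.live = 1  [C.ok + B₀.live - 28]
22. n11.mk = 18  [B₀.live - 3]
23. n12.val = 12  [terminal]
24. n13.tag = true  [terminal]
25. n14.idx = 13  [terminal]
26. n11.fin = true  [true]
27. n11.tag = 15  [d.val + 3]
28. n6.fin = true  [B₁.fin == true]
29. n6.tag = -6  [B₀.live - 27]
30. n15.key = true  [B₁.fin == true]
31. n16.live = 4  [4]
32. n16.mk = 17  [17]
33. n17.val = 28  [terminal]
34. n18.val = -5  [terminal]
35. n16.fin = false  [false]
36. n16.tag = 14  [B.mk + d₁.val + 2]
37. n15.acc = "qw"  ["qw"]
38. n15.lim = 18  [B.tag + 4]
39. n1.lab = true  [B₀.fin and B₁.fin]
40. n0.lab = true  [S₁.lab == true]

1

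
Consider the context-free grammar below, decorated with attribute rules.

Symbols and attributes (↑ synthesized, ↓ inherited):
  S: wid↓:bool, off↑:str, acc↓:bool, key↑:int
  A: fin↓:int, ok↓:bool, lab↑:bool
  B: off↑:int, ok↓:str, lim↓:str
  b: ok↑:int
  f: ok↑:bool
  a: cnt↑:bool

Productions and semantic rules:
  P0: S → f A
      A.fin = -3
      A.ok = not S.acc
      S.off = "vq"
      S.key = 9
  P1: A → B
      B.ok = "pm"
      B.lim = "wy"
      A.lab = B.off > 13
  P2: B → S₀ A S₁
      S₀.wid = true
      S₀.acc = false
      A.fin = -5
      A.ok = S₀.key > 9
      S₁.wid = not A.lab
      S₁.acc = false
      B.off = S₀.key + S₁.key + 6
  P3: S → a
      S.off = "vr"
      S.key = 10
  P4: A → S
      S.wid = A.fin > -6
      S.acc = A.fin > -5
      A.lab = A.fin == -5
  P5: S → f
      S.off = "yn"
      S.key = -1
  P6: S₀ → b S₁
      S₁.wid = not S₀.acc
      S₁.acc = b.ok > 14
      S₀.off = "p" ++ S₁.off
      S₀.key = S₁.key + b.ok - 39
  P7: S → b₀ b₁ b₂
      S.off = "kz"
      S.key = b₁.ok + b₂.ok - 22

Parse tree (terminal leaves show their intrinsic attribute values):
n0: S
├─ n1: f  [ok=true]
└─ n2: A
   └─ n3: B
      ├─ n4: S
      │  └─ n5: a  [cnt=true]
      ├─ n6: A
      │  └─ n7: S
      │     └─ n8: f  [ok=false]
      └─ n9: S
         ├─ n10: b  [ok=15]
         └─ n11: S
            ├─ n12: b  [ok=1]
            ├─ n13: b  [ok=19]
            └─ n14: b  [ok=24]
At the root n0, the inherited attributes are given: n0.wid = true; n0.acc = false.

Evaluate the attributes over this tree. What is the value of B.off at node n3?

13

1. n0.wid = true  [given at root]
2. n0.acc = false  [given at root]
3. n1.ok = true  [terminal]
4. n2.fin = -3  [-3]
5. n2.ok = true  [not S.acc]
6. n3.ok = "pm"  ["pm"]
7. n3.lim = "wy"  ["wy"]
8. n4.wid = true  [true]
9. n4.acc = false  [false]
10. n5.cnt = true  [terminal]
11. n4.off = "vr"  ["vr"]
12. n4.key = 10  [10]
13. n6.fin = -5  [-5]
14. n6.ok = true  [S₀.key > 9]
15. n7.wid = true  [A.fin > -6]
16. n7.acc = false  [A.fin > -5]
17. n8.ok = false  [terminal]
18. n7.off = "yn"  ["yn"]
19. n7.key = -1  [-1]
20. n6.lab = true  [A.fin == -5]
21. n9.wid = false  [not A.lab]
22. n9.acc = false  [false]
23. n10.ok = 15  [terminal]
24. n11.wid = true  [not S₀.acc]
25. n11.acc = true  [b.ok > 14]
26. n12.ok = 1  [terminal]
27. n13.ok = 19  [terminal]
28. n14.ok = 24  [terminal]
29. n11.off = "kz"  ["kz"]
30. n11.key = 21  [b₁.ok + b₂.ok - 22]
31. n9.off = "pkz"  ["p" ++ S₁.off]
32. n9.key = -3  [S₁.key + b.ok - 39]
33. n3.off = 13  [S₀.key + S₁.key + 6]
34. n2.lab = false  [B.off > 13]
35. n0.off = "vq"  ["vq"]
36. n0.key = 9  [9]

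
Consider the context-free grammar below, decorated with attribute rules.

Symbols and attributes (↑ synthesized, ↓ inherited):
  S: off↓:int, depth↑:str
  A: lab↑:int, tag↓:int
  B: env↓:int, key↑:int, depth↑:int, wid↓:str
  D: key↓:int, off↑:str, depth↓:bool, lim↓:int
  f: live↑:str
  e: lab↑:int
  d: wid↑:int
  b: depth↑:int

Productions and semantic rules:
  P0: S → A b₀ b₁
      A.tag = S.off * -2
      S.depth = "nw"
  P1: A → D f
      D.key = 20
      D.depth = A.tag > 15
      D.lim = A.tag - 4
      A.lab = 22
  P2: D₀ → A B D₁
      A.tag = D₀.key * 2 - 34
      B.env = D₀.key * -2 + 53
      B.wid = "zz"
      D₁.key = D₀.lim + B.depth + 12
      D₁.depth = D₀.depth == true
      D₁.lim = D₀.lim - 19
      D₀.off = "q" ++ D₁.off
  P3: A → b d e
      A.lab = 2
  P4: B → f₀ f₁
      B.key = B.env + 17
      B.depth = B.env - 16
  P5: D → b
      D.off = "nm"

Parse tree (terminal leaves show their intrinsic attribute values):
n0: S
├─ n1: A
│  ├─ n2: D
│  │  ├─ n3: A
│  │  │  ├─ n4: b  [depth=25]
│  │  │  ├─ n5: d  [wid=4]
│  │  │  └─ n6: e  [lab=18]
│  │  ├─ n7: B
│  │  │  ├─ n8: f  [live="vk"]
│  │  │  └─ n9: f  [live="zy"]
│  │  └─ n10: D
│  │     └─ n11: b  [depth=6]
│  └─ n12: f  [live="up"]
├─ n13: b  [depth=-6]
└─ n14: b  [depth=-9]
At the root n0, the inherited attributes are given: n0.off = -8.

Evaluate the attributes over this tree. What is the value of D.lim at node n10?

1. n0.off = -8  [given at root]
2. n1.tag = 16  [S.off * -2]
3. n2.key = 20  [20]
4. n2.depth = true  [A.tag > 15]
5. n2.lim = 12  [A.tag - 4]
6. n3.tag = 6  [D₀.key * 2 - 34]
7. n4.depth = 25  [terminal]
8. n5.wid = 4  [terminal]
9. n6.lab = 18  [terminal]
10. n3.lab = 2  [2]
11. n7.env = 13  [D₀.key * -2 + 53]
12. n7.wid = "zz"  ["zz"]
13. n8.live = "vk"  [terminal]
14. n9.live = "zy"  [terminal]
15. n7.key = 30  [B.env + 17]
16. n7.depth = -3  [B.env - 16]
17. n10.key = 21  [D₀.lim + B.depth + 12]
18. n10.depth = true  [D₀.depth == true]
19. n10.lim = -7  [D₀.lim - 19]
20. n11.depth = 6  [terminal]
21. n10.off = "nm"  ["nm"]
22. n2.off = "qnm"  ["q" ++ D₁.off]
23. n12.live = "up"  [terminal]
24. n1.lab = 22  [22]
25. n13.depth = -6  [terminal]
26. n14.depth = -9  [terminal]
27. n0.depth = "nw"  ["nw"]

-7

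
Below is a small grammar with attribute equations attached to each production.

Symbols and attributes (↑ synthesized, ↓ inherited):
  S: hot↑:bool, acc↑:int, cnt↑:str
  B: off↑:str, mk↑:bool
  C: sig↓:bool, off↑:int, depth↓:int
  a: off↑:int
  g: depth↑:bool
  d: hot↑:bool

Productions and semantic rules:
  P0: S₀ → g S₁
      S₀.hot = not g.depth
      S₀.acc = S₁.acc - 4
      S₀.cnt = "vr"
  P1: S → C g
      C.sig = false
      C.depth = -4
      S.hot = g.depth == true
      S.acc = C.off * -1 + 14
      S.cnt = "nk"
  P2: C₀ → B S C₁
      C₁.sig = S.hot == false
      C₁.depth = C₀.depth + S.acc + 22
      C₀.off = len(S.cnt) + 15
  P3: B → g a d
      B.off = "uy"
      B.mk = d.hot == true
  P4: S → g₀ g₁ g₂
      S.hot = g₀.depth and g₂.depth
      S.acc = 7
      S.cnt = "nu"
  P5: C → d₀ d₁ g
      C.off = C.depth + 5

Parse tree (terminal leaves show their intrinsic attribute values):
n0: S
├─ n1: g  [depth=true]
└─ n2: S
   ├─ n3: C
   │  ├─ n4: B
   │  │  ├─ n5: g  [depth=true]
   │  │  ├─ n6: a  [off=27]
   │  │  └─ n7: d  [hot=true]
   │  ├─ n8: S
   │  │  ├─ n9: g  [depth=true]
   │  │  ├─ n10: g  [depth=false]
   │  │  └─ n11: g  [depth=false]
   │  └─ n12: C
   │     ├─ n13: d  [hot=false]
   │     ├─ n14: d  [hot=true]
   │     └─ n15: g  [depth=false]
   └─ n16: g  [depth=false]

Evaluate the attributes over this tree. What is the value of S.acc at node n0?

1. n1.depth = true  [terminal]
2. n3.sig = false  [false]
3. n3.depth = -4  [-4]
4. n5.depth = true  [terminal]
5. n6.off = 27  [terminal]
6. n7.hot = true  [terminal]
7. n4.off = "uy"  ["uy"]
8. n4.mk = true  [d.hot == true]
9. n9.depth = true  [terminal]
10. n10.depth = false  [terminal]
11. n11.depth = false  [terminal]
12. n8.hot = false  [g₀.depth and g₂.depth]
13. n8.acc = 7  [7]
14. n8.cnt = "nu"  ["nu"]
15. n12.sig = true  [S.hot == false]
16. n12.depth = 25  [C₀.depth + S.acc + 22]
17. n13.hot = false  [terminal]
18. n14.hot = true  [terminal]
19. n15.depth = false  [terminal]
20. n12.off = 30  [C.depth + 5]
21. n3.off = 17  [len(S.cnt) + 15]
22. n16.depth = false  [terminal]
23. n2.hot = false  [g.depth == true]
24. n2.acc = -3  [C.off * -1 + 14]
25. n2.cnt = "nk"  ["nk"]
26. n0.hot = false  [not g.depth]
27. n0.acc = -7  [S₁.acc - 4]
28. n0.cnt = "vr"  ["vr"]

-7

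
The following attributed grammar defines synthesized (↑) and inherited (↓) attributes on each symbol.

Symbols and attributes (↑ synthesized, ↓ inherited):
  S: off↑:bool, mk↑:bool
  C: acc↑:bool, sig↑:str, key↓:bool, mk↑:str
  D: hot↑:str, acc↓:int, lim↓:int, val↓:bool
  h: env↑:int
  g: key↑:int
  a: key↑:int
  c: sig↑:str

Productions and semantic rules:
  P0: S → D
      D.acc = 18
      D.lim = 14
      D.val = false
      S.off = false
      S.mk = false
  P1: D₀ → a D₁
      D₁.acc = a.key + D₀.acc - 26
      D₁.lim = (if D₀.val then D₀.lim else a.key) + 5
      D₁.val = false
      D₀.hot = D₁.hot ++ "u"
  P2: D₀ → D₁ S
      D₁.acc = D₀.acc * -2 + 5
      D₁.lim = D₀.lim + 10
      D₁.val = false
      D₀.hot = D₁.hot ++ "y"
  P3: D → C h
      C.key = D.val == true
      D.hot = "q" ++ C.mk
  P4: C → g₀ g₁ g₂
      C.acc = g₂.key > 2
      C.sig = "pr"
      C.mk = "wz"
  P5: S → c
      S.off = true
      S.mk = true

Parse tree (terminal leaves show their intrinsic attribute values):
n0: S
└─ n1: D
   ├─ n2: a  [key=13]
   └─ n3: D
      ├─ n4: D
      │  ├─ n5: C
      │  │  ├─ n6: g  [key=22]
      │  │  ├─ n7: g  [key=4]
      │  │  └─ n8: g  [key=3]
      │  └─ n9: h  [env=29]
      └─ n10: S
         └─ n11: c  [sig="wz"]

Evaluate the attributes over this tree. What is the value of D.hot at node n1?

"qwzyu"

1. n1.acc = 18  [18]
2. n1.lim = 14  [14]
3. n1.val = false  [false]
4. n2.key = 13  [terminal]
5. n3.acc = 5  [a.key + D₀.acc - 26]
6. n3.lim = 18  [(if D₀.val then D₀.lim else a.key) + 5]
7. n3.val = false  [false]
8. n4.acc = -5  [D₀.acc * -2 + 5]
9. n4.lim = 28  [D₀.lim + 10]
10. n4.val = false  [false]
11. n5.key = false  [D.val == true]
12. n6.key = 22  [terminal]
13. n7.key = 4  [terminal]
14. n8.key = 3  [terminal]
15. n5.acc = true  [g₂.key > 2]
16. n5.sig = "pr"  ["pr"]
17. n5.mk = "wz"  ["wz"]
18. n9.env = 29  [terminal]
19. n4.hot = "qwz"  ["q" ++ C.mk]
20. n11.sig = "wz"  [terminal]
21. n10.off = true  [true]
22. n10.mk = true  [true]
23. n3.hot = "qwzy"  [D₁.hot ++ "y"]
24. n1.hot = "qwzyu"  [D₁.hot ++ "u"]
25. n0.off = false  [false]
26. n0.mk = false  [false]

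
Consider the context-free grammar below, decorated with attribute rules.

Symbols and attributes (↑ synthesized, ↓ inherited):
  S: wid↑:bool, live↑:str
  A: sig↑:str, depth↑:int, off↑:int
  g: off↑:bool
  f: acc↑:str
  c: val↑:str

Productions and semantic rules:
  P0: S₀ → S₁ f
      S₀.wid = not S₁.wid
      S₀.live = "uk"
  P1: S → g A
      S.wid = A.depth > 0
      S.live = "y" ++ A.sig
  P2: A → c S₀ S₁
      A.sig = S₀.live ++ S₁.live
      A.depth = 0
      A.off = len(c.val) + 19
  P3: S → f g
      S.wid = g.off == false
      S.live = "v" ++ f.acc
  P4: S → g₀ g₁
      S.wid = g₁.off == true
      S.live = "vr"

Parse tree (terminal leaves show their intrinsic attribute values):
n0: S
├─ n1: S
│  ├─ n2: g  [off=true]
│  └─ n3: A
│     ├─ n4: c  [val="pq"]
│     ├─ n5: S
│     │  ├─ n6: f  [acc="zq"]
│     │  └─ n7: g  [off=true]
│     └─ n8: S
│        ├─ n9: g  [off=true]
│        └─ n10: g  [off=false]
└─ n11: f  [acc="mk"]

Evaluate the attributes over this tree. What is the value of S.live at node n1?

"yvzqvr"

1. n2.off = true  [terminal]
2. n4.val = "pq"  [terminal]
3. n6.acc = "zq"  [terminal]
4. n7.off = true  [terminal]
5. n5.wid = false  [g.off == false]
6. n5.live = "vzq"  ["v" ++ f.acc]
7. n9.off = true  [terminal]
8. n10.off = false  [terminal]
9. n8.wid = false  [g₁.off == true]
10. n8.live = "vr"  ["vr"]
11. n3.sig = "vzqvr"  [S₀.live ++ S₁.live]
12. n3.depth = 0  [0]
13. n3.off = 21  [len(c.val) + 19]
14. n1.wid = false  [A.depth > 0]
15. n1.live = "yvzqvr"  ["y" ++ A.sig]
16. n11.acc = "mk"  [terminal]
17. n0.wid = true  [not S₁.wid]
18. n0.live = "uk"  ["uk"]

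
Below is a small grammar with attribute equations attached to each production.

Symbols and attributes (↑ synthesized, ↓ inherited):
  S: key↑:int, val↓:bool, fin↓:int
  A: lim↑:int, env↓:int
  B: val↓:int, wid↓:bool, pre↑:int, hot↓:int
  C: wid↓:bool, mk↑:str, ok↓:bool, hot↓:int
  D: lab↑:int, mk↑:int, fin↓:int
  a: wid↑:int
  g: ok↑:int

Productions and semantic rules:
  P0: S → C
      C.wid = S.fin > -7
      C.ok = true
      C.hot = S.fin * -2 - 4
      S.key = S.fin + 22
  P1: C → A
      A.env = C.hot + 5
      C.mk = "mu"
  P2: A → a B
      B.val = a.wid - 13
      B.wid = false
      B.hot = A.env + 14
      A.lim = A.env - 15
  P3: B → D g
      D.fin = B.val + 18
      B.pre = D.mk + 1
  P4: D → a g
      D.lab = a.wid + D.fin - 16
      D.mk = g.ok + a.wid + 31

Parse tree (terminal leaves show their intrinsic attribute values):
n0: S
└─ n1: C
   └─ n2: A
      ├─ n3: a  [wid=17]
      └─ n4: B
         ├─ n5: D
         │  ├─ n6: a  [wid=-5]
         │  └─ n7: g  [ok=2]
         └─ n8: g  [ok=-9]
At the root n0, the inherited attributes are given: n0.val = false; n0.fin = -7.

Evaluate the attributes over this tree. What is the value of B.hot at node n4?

1. n0.val = false  [given at root]
2. n0.fin = -7  [given at root]
3. n1.wid = false  [S.fin > -7]
4. n1.ok = true  [true]
5. n1.hot = 10  [S.fin * -2 - 4]
6. n2.env = 15  [C.hot + 5]
7. n3.wid = 17  [terminal]
8. n4.val = 4  [a.wid - 13]
9. n4.wid = false  [false]
10. n4.hot = 29  [A.env + 14]
11. n5.fin = 22  [B.val + 18]
12. n6.wid = -5  [terminal]
13. n7.ok = 2  [terminal]
14. n5.lab = 1  [a.wid + D.fin - 16]
15. n5.mk = 28  [g.ok + a.wid + 31]
16. n8.ok = -9  [terminal]
17. n4.pre = 29  [D.mk + 1]
18. n2.lim = 0  [A.env - 15]
19. n1.mk = "mu"  ["mu"]
20. n0.key = 15  [S.fin + 22]

29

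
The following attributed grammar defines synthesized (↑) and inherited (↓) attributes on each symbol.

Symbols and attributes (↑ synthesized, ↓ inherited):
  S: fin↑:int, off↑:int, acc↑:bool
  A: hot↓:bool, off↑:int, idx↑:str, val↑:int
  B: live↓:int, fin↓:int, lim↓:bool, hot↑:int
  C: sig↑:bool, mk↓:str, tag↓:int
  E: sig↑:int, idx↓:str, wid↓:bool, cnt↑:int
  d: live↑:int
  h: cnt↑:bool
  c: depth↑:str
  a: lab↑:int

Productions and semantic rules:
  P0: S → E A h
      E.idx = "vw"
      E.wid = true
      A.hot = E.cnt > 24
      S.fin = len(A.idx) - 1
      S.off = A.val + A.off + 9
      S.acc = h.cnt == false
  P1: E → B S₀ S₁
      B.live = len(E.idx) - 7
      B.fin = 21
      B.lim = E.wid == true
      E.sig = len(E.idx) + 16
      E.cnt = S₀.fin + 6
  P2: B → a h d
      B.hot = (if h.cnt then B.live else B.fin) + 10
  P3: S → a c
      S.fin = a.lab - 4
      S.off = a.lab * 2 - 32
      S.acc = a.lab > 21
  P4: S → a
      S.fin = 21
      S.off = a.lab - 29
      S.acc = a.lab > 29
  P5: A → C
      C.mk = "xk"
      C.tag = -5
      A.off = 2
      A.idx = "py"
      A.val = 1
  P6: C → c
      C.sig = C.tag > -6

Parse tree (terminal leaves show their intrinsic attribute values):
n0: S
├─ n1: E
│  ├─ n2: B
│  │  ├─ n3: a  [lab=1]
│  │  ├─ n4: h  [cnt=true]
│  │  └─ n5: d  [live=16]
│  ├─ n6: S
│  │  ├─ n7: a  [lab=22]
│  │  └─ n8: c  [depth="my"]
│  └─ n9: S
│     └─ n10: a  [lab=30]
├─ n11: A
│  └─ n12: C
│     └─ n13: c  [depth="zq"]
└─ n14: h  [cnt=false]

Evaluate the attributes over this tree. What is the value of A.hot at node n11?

false

1. n1.idx = "vw"  ["vw"]
2. n1.wid = true  [true]
3. n2.live = -5  [len(E.idx) - 7]
4. n2.fin = 21  [21]
5. n2.lim = true  [E.wid == true]
6. n3.lab = 1  [terminal]
7. n4.cnt = true  [terminal]
8. n5.live = 16  [terminal]
9. n2.hot = 5  [(if h.cnt then B.live else B.fin) + 10]
10. n7.lab = 22  [terminal]
11. n8.depth = "my"  [terminal]
12. n6.fin = 18  [a.lab - 4]
13. n6.off = 12  [a.lab * 2 - 32]
14. n6.acc = true  [a.lab > 21]
15. n10.lab = 30  [terminal]
16. n9.fin = 21  [21]
17. n9.off = 1  [a.lab - 29]
18. n9.acc = true  [a.lab > 29]
19. n1.sig = 18  [len(E.idx) + 16]
20. n1.cnt = 24  [S₀.fin + 6]
21. n11.hot = false  [E.cnt > 24]
22. n12.mk = "xk"  ["xk"]
23. n12.tag = -5  [-5]
24. n13.depth = "zq"  [terminal]
25. n12.sig = true  [C.tag > -6]
26. n11.off = 2  [2]
27. n11.idx = "py"  ["py"]
28. n11.val = 1  [1]
29. n14.cnt = false  [terminal]
30. n0.fin = 1  [len(A.idx) - 1]
31. n0.off = 12  [A.val + A.off + 9]
32. n0.acc = true  [h.cnt == false]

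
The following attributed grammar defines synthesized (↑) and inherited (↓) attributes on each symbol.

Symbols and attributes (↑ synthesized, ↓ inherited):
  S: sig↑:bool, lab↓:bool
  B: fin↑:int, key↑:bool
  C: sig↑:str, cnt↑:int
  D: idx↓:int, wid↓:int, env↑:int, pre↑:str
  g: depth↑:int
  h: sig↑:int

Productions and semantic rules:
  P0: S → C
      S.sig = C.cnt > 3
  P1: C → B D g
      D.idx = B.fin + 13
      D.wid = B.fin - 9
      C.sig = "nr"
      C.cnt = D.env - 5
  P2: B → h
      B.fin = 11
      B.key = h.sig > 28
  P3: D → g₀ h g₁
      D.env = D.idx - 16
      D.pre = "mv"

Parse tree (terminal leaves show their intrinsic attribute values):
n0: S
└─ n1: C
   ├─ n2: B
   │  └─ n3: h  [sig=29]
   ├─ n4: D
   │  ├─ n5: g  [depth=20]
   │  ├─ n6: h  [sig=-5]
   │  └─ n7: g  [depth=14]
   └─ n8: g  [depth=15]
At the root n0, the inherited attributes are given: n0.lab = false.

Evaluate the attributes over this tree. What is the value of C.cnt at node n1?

3

1. n0.lab = false  [given at root]
2. n3.sig = 29  [terminal]
3. n2.fin = 11  [11]
4. n2.key = true  [h.sig > 28]
5. n4.idx = 24  [B.fin + 13]
6. n4.wid = 2  [B.fin - 9]
7. n5.depth = 20  [terminal]
8. n6.sig = -5  [terminal]
9. n7.depth = 14  [terminal]
10. n4.env = 8  [D.idx - 16]
11. n4.pre = "mv"  ["mv"]
12. n8.depth = 15  [terminal]
13. n1.sig = "nr"  ["nr"]
14. n1.cnt = 3  [D.env - 5]
15. n0.sig = false  [C.cnt > 3]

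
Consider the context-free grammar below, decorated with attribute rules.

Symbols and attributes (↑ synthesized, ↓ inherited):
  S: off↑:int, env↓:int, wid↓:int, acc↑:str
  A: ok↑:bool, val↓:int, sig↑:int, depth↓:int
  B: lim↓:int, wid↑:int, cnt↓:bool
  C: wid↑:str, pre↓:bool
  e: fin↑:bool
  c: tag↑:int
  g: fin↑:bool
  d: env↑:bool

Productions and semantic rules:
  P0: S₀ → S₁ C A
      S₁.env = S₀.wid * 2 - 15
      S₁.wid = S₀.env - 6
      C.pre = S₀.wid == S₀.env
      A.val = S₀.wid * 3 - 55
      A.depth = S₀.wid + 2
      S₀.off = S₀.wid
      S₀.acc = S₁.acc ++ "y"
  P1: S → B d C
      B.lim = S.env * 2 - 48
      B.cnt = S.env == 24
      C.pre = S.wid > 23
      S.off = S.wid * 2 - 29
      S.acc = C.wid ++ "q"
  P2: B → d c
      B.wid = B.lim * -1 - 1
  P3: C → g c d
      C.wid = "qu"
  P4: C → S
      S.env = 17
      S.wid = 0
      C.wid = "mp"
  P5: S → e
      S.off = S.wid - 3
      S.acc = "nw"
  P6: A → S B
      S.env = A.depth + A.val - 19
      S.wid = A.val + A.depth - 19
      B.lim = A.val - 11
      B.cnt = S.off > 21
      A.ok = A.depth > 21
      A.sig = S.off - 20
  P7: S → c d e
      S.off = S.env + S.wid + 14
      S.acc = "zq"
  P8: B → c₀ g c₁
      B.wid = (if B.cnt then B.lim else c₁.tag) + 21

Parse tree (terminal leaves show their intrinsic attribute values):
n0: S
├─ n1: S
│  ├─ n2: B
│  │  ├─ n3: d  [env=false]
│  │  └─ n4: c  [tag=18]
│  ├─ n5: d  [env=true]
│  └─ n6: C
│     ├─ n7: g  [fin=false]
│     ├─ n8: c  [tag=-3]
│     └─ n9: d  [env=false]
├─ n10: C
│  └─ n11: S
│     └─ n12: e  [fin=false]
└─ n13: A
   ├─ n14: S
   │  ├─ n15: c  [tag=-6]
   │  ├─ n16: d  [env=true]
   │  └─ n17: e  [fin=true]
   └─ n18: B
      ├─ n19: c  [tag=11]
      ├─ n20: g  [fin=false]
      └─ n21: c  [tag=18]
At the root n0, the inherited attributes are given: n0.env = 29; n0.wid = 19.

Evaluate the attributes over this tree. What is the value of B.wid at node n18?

1. n0.env = 29  [given at root]
2. n0.wid = 19  [given at root]
3. n1.env = 23  [S₀.wid * 2 - 15]
4. n1.wid = 23  [S₀.env - 6]
5. n2.lim = -2  [S.env * 2 - 48]
6. n2.cnt = false  [S.env == 24]
7. n3.env = false  [terminal]
8. n4.tag = 18  [terminal]
9. n2.wid = 1  [B.lim * -1 - 1]
10. n5.env = true  [terminal]
11. n6.pre = false  [S.wid > 23]
12. n7.fin = false  [terminal]
13. n8.tag = -3  [terminal]
14. n9.env = false  [terminal]
15. n6.wid = "qu"  ["qu"]
16. n1.off = 17  [S.wid * 2 - 29]
17. n1.acc = "quq"  [C.wid ++ "q"]
18. n10.pre = false  [S₀.wid == S₀.env]
19. n11.env = 17  [17]
20. n11.wid = 0  [0]
21. n12.fin = false  [terminal]
22. n11.off = -3  [S.wid - 3]
23. n11.acc = "nw"  ["nw"]
24. n10.wid = "mp"  ["mp"]
25. n13.val = 2  [S₀.wid * 3 - 55]
26. n13.depth = 21  [S₀.wid + 2]
27. n14.env = 4  [A.depth + A.val - 19]
28. n14.wid = 4  [A.val + A.depth - 19]
29. n15.tag = -6  [terminal]
30. n16.env = true  [terminal]
31. n17.fin = true  [terminal]
32. n14.off = 22  [S.env + S.wid + 14]
33. n14.acc = "zq"  ["zq"]
34. n18.lim = -9  [A.val - 11]
35. n18.cnt = true  [S.off > 21]
36. n19.tag = 11  [terminal]
37. n20.fin = false  [terminal]
38. n21.tag = 18  [terminal]
39. n18.wid = 12  [(if B.cnt then B.lim else c₁.tag) + 21]
40. n13.ok = false  [A.depth > 21]
41. n13.sig = 2  [S.off - 20]
42. n0.off = 19  [S₀.wid]
43. n0.acc = "quqy"  [S₁.acc ++ "y"]

12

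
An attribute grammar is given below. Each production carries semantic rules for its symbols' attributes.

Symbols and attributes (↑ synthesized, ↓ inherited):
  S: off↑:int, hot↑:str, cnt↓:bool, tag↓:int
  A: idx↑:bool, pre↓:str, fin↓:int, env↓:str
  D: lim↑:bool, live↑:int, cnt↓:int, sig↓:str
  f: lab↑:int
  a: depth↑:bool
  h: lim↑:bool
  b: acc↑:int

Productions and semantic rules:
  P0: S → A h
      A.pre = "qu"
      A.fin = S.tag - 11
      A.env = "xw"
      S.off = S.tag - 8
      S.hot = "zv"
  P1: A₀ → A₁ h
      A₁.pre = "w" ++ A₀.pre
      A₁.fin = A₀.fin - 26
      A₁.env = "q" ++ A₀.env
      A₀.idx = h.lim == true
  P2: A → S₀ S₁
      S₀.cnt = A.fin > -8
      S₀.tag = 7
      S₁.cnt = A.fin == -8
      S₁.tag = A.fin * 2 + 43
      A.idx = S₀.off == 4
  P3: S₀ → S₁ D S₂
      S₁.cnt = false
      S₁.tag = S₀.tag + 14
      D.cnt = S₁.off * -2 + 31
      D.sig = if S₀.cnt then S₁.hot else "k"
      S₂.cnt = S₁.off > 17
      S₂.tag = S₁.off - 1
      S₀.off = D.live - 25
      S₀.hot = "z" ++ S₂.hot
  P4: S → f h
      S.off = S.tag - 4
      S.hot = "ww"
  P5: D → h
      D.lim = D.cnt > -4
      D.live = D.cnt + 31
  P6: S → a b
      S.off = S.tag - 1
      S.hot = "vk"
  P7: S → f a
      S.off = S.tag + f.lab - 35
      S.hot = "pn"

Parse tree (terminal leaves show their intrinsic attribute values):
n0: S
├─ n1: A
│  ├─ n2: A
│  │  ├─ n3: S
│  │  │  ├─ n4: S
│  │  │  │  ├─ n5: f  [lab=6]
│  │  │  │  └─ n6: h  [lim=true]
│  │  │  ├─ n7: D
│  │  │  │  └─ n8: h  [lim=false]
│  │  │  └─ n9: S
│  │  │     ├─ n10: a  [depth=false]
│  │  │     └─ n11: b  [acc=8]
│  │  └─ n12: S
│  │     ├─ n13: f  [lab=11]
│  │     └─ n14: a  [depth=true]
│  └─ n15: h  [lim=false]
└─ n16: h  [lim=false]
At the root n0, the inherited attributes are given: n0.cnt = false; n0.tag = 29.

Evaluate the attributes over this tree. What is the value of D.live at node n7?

1. n0.cnt = false  [given at root]
2. n0.tag = 29  [given at root]
3. n1.pre = "qu"  ["qu"]
4. n1.fin = 18  [S.tag - 11]
5. n1.env = "xw"  ["xw"]
6. n2.pre = "wqu"  ["w" ++ A₀.pre]
7. n2.fin = -8  [A₀.fin - 26]
8. n2.env = "qxw"  ["q" ++ A₀.env]
9. n3.cnt = false  [A.fin > -8]
10. n3.tag = 7  [7]
11. n4.cnt = false  [false]
12. n4.tag = 21  [S₀.tag + 14]
13. n5.lab = 6  [terminal]
14. n6.lim = true  [terminal]
15. n4.off = 17  [S.tag - 4]
16. n4.hot = "ww"  ["ww"]
17. n7.cnt = -3  [S₁.off * -2 + 31]
18. n7.sig = "k"  [if S₀.cnt then S₁.hot else "k"]
19. n8.lim = false  [terminal]
20. n7.lim = true  [D.cnt > -4]
21. n7.live = 28  [D.cnt + 31]
22. n9.cnt = false  [S₁.off > 17]
23. n9.tag = 16  [S₁.off - 1]
24. n10.depth = false  [terminal]
25. n11.acc = 8  [terminal]
26. n9.off = 15  [S.tag - 1]
27. n9.hot = "vk"  ["vk"]
28. n3.off = 3  [D.live - 25]
29. n3.hot = "zvk"  ["z" ++ S₂.hot]
30. n12.cnt = true  [A.fin == -8]
31. n12.tag = 27  [A.fin * 2 + 43]
32. n13.lab = 11  [terminal]
33. n14.depth = true  [terminal]
34. n12.off = 3  [S.tag + f.lab - 35]
35. n12.hot = "pn"  ["pn"]
36. n2.idx = false  [S₀.off == 4]
37. n15.lim = false  [terminal]
38. n1.idx = false  [h.lim == true]
39. n16.lim = false  [terminal]
40. n0.off = 21  [S.tag - 8]
41. n0.hot = "zv"  ["zv"]

28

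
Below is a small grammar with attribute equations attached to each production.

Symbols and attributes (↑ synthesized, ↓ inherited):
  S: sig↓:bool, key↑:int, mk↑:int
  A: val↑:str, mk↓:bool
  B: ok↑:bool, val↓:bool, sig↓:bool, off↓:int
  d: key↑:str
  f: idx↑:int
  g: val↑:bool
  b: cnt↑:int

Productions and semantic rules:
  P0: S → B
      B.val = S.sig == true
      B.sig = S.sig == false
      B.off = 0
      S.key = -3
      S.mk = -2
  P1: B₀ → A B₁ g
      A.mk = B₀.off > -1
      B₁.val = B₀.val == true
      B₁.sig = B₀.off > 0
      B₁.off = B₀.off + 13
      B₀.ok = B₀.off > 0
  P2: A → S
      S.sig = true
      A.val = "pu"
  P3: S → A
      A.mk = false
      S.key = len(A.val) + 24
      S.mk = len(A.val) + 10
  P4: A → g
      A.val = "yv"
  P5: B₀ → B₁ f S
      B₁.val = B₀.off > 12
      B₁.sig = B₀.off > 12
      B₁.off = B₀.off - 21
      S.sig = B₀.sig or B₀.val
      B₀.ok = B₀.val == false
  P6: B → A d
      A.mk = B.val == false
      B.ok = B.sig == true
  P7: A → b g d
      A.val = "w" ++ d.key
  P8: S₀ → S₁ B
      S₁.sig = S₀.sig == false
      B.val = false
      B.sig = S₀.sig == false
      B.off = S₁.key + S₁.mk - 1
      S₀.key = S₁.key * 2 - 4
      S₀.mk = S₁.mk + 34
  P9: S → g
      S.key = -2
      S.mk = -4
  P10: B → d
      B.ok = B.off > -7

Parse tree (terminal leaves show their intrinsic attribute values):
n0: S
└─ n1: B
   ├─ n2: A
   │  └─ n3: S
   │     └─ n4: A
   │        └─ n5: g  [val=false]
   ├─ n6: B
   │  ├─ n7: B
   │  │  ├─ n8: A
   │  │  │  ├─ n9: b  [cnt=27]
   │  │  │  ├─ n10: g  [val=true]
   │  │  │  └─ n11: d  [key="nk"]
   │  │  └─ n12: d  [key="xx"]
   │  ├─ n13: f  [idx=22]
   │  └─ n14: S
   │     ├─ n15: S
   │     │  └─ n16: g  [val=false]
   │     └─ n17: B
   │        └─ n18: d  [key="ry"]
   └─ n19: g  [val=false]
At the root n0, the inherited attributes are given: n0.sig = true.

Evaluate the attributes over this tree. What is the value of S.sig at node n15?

1. n0.sig = true  [given at root]
2. n1.val = true  [S.sig == true]
3. n1.sig = false  [S.sig == false]
4. n1.off = 0  [0]
5. n2.mk = true  [B₀.off > -1]
6. n3.sig = true  [true]
7. n4.mk = false  [false]
8. n5.val = false  [terminal]
9. n4.val = "yv"  ["yv"]
10. n3.key = 26  [len(A.val) + 24]
11. n3.mk = 12  [len(A.val) + 10]
12. n2.val = "pu"  ["pu"]
13. n6.val = true  [B₀.val == true]
14. n6.sig = false  [B₀.off > 0]
15. n6.off = 13  [B₀.off + 13]
16. n7.val = true  [B₀.off > 12]
17. n7.sig = true  [B₀.off > 12]
18. n7.off = -8  [B₀.off - 21]
19. n8.mk = false  [B.val == false]
20. n9.cnt = 27  [terminal]
21. n10.val = true  [terminal]
22. n11.key = "nk"  [terminal]
23. n8.val = "wnk"  ["w" ++ d.key]
24. n12.key = "xx"  [terminal]
25. n7.ok = true  [B.sig == true]
26. n13.idx = 22  [terminal]
27. n14.sig = true  [B₀.sig or B₀.val]
28. n15.sig = false  [S₀.sig == false]
29. n16.val = false  [terminal]
30. n15.key = -2  [-2]
31. n15.mk = -4  [-4]
32. n17.val = false  [false]
33. n17.sig = false  [S₀.sig == false]
34. n17.off = -7  [S₁.key + S₁.mk - 1]
35. n18.key = "ry"  [terminal]
36. n17.ok = false  [B.off > -7]
37. n14.key = -8  [S₁.key * 2 - 4]
38. n14.mk = 30  [S₁.mk + 34]
39. n6.ok = false  [B₀.val == false]
40. n19.val = false  [terminal]
41. n1.ok = false  [B₀.off > 0]
42. n0.key = -3  [-3]
43. n0.mk = -2  [-2]

false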